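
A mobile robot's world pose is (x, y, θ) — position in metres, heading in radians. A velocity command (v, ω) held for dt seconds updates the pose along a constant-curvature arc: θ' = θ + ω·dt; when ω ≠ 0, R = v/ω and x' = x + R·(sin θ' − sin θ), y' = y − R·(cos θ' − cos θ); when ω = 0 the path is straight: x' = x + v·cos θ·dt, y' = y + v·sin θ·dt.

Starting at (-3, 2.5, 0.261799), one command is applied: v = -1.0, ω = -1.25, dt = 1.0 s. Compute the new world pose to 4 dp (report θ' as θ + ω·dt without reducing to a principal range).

θ' = 0.2618 + -1.25·1.0 = -0.9882
R = v/ω = -1.0/-1.25 = 0.8000
x' = -3 + 0.8000·(sin -0.9882 − sin 0.2618) = -3.8751
y' = 2.5 − 0.8000·(cos -0.9882 − cos 0.2618) = 2.8326

(-3.8751, 2.8326, -0.9882)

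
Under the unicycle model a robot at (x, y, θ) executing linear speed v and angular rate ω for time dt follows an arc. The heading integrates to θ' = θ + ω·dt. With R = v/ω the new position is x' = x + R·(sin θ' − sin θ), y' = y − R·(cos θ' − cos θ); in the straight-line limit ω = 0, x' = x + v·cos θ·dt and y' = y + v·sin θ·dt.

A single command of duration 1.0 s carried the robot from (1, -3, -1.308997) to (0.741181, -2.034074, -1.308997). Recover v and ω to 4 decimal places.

Δθ = -1.308997 − -1.308997 = 0.000000
ω = Δθ/dt = 0.000000/1.0 = 0.0000
ω = 0 → v = (Δx·cos θ + Δy·sin θ)/dt = -1.0000

v = -1.0000, ω = 0.0000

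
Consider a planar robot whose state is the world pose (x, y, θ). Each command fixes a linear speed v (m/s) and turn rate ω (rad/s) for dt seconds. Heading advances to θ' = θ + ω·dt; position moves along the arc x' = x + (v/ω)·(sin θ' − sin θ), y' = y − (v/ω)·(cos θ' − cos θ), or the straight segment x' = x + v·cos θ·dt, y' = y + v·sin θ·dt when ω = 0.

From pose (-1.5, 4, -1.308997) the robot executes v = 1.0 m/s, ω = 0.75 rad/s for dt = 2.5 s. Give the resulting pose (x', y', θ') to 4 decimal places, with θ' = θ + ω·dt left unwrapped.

(0.5029, 3.2197, 0.5660)

θ' = -1.3090 + 0.75·2.5 = 0.5660
R = v/ω = 1.0/0.75 = 1.3333
x' = -1.5 + 1.3333·(sin 0.5660 − sin -1.3090) = 0.5029
y' = 4 − 1.3333·(cos 0.5660 − cos -1.3090) = 3.2197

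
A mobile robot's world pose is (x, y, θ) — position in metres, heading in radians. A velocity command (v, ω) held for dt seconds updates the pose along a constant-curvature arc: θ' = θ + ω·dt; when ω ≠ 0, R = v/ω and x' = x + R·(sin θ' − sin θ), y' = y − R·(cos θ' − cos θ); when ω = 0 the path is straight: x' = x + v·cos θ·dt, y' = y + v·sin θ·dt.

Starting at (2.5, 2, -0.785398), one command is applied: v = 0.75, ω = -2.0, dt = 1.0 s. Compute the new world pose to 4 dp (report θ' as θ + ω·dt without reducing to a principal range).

(2.3656, 1.3834, -2.7854)

θ' = -0.7854 + -2.0·1.0 = -2.7854
R = v/ω = 0.75/-2.0 = -0.3750
x' = 2.5 + -0.3750·(sin -2.7854 − sin -0.7854) = 2.3656
y' = 2 − -0.3750·(cos -2.7854 − cos -0.7854) = 1.3834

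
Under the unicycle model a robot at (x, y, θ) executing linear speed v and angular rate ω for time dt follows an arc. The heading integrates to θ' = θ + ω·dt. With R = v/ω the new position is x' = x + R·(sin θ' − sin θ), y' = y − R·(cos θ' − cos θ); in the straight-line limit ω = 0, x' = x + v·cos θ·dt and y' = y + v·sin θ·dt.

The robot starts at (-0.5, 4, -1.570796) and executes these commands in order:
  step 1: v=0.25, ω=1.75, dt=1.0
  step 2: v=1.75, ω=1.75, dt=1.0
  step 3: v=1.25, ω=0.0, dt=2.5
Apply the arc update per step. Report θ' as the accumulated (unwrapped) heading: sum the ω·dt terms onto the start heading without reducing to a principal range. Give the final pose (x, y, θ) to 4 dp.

(-0.6697, 8.1206, 1.9292)

step 1: θ'=0.1792 (R=0.1429) → pose (-0.3317, 3.8594, 0.1792)
step 2: θ'=1.9292 (R=1.0000) → pose (0.4265, 5.1942, 1.9292)
step 3: θ'=1.9292 (straight) → pose (-0.6697, 8.1206, 1.9292)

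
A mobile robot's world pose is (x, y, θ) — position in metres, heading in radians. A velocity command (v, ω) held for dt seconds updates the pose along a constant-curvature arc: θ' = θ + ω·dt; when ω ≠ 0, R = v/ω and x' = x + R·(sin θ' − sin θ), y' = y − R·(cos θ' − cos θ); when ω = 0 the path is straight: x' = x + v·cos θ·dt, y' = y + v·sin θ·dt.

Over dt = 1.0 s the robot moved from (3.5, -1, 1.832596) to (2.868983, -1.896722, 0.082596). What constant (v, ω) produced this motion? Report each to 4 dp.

Δθ = 0.082596 − 1.832596 = -1.750000
ω = Δθ/dt = -1.750000/1.0 = -1.7500
R = −Δy/(cos θ' − cos θ) = 0.7143
v = R·ω = 0.7143·-1.7500 = -1.2500

v = -1.2500, ω = -1.7500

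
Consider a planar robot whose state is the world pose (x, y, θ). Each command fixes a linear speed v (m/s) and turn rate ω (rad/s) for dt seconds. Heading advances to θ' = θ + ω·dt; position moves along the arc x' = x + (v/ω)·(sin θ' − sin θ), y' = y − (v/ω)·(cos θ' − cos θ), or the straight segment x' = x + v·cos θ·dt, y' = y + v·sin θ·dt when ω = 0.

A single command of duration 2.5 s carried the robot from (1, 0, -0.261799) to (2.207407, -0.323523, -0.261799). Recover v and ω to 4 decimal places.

v = 0.5000, ω = 0.0000

Δθ = -0.261799 − -0.261799 = 0.000000
ω = Δθ/dt = 0.000000/2.5 = 0.0000
ω = 0 → v = (Δx·cos θ + Δy·sin θ)/dt = 0.5000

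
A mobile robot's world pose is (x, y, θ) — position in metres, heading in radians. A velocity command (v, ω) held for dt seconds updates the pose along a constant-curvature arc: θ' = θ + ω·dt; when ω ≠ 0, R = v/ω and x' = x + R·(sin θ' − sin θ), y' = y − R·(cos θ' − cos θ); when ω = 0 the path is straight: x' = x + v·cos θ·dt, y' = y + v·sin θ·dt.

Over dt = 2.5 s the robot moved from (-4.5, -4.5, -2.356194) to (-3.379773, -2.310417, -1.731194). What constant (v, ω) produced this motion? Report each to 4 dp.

Δθ = -1.731194 − -2.356194 = 0.625000
ω = Δθ/dt = 0.625000/2.5 = 0.2500
R = −Δy/(cos θ' − cos θ) = -4.0000
v = R·ω = -4.0000·0.2500 = -1.0000

v = -1.0000, ω = 0.2500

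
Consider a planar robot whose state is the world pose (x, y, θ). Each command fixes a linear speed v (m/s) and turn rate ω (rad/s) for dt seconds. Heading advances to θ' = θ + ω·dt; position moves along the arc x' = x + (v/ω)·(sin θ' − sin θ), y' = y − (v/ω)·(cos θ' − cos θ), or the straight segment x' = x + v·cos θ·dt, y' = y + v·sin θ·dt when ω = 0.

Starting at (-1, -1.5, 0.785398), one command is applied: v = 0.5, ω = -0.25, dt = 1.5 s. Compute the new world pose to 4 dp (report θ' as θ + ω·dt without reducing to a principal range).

(-0.3837, -1.0803, 0.4104)

θ' = 0.7854 + -0.25·1.5 = 0.4104
R = v/ω = 0.5/-0.25 = -2.0000
x' = -1 + -2.0000·(sin 0.4104 − sin 0.7854) = -0.3837
y' = -1.5 − -2.0000·(cos 0.4104 − cos 0.7854) = -1.0803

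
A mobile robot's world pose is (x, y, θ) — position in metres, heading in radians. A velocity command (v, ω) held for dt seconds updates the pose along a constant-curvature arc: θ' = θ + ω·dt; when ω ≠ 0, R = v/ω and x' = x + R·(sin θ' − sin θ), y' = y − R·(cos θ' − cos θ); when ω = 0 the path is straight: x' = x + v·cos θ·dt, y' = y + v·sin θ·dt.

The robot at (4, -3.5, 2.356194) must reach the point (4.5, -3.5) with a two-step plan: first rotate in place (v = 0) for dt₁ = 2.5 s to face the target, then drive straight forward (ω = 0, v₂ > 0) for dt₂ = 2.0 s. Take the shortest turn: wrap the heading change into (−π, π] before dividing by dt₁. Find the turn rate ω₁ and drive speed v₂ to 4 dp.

ω₁ = -0.9425, v₂ = 0.2500

heading to target = atan2(-3.5−-3.5, 4.5−4) = 0.0000
Δθ = wrap(0.0000 − 2.3562) = -2.3562; ω₁ = Δθ/dt₁ = -0.9425
distance = √((4.5−4)² + (-3.5−-3.5)²) = 0.5000; v₂ = distance/dt₂ = 0.2500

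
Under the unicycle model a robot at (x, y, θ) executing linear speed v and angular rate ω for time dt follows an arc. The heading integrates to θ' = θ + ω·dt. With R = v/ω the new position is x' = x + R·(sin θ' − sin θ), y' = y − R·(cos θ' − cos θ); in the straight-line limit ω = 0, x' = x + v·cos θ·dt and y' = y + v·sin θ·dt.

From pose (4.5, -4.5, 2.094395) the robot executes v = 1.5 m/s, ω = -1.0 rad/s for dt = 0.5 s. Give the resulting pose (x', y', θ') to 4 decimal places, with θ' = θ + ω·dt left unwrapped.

θ' = 2.0944 + -1.0·0.5 = 1.5944
R = v/ω = 1.5/-1.0 = -1.5000
x' = 4.5 + -1.5000·(sin 1.5944 − sin 2.0944) = 4.2995
y' = -4.5 − -1.5000·(cos 1.5944 − cos 2.0944) = -3.7854

(4.2995, -3.7854, 1.5944)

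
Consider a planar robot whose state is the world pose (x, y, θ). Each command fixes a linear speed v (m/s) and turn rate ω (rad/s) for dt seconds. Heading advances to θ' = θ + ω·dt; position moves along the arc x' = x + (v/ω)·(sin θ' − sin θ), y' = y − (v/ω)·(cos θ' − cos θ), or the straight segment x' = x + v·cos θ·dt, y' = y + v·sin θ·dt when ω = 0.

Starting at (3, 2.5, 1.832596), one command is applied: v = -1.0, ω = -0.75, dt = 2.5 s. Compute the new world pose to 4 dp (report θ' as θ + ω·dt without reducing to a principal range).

θ' = 1.8326 + -0.75·2.5 = -0.0424
R = v/ω = -1.0/-0.75 = 1.3333
x' = 3 + 1.3333·(sin -0.0424 − sin 1.8326) = 1.6556
y' = 2.5 − 1.3333·(cos -0.0424 − cos 1.8326) = 0.8228

(1.6556, 0.8228, -0.0424)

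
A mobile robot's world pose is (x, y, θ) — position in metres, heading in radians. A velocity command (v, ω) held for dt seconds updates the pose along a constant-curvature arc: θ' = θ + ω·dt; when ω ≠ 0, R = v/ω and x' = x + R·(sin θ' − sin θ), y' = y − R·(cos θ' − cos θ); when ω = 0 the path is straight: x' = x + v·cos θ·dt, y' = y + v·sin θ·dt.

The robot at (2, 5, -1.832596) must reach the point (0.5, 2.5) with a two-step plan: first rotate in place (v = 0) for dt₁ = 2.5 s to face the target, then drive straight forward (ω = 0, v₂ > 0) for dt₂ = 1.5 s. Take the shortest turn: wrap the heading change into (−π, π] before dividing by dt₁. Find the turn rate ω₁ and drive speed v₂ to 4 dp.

ω₁ = -0.1114, v₂ = 1.9437

heading to target = atan2(2.5−5, 0.5−2) = -2.1112
Δθ = wrap(-2.1112 − -1.8326) = -0.2786; ω₁ = Δθ/dt₁ = -0.1114
distance = √((0.5−2)² + (2.5−5)²) = 2.9155; v₂ = distance/dt₂ = 1.9437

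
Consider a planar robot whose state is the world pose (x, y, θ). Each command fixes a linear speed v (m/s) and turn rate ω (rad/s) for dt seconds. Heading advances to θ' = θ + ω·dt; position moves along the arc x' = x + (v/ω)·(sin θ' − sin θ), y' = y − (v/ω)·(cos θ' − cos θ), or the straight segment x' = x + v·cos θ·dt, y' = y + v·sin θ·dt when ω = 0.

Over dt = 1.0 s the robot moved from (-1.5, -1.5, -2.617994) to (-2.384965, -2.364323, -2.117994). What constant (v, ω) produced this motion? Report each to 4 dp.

Δθ = -2.117994 − -2.617994 = 0.500000
ω = Δθ/dt = 0.500000/1.0 = 0.5000
R = Δx/(sin θ' − sin θ) = 2.5000
v = R·ω = 2.5000·0.5000 = 1.2500

v = 1.2500, ω = 0.5000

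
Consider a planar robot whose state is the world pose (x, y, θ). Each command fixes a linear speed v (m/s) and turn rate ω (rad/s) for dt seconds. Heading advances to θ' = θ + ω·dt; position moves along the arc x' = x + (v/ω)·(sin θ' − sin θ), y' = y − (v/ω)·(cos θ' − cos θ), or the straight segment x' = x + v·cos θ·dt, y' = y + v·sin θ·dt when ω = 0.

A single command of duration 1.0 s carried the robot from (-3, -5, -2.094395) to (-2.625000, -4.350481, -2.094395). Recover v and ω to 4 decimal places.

v = -0.7500, ω = 0.0000

Δθ = -2.094395 − -2.094395 = 0.000000
ω = Δθ/dt = 0.000000/1.0 = 0.0000
ω = 0 → v = (Δx·cos θ + Δy·sin θ)/dt = -0.7500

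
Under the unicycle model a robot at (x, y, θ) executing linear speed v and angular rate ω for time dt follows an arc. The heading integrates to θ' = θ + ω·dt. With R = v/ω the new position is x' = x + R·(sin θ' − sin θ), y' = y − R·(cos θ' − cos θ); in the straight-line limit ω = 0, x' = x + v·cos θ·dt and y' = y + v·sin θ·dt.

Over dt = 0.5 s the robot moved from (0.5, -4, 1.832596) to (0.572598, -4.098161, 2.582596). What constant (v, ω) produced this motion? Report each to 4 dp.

Δθ = 2.582596 − 1.832596 = 0.750000
ω = Δθ/dt = 0.750000/0.5 = 1.5000
R = −Δy/(cos θ' − cos θ) = -0.1667
v = R·ω = -0.1667·1.5000 = -0.2500

v = -0.2500, ω = 1.5000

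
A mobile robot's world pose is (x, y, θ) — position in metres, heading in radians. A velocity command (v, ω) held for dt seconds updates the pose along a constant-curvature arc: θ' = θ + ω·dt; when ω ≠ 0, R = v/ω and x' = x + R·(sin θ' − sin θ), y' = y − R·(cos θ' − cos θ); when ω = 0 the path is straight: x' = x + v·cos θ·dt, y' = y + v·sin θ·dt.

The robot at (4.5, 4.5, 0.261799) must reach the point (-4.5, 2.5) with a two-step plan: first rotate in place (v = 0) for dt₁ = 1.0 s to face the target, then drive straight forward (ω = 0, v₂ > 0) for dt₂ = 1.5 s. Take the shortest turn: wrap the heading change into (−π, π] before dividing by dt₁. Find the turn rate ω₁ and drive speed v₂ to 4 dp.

heading to target = atan2(2.5−4.5, -4.5−4.5) = -2.9229
Δθ = wrap(-2.9229 − 0.2618) = 3.0985; ω₁ = Δθ/dt₁ = 3.0985
distance = √((-4.5−4.5)² + (2.5−4.5)²) = 9.2195; v₂ = distance/dt₂ = 6.1464

ω₁ = 3.0985, v₂ = 6.1464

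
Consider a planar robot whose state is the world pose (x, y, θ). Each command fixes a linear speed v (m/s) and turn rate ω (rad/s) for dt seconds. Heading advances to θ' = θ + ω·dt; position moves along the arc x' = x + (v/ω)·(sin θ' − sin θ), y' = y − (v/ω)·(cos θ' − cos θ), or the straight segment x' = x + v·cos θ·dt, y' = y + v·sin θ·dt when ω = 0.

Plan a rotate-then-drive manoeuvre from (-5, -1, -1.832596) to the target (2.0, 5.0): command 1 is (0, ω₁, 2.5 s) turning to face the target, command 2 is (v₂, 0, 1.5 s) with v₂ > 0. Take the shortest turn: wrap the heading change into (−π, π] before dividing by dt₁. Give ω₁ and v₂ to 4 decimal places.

ω₁ = 1.0165, v₂ = 6.1464

heading to target = atan2(5−-1, 2−-5) = 0.7086
Δθ = wrap(0.7086 − -1.8326) = 2.5412; ω₁ = Δθ/dt₁ = 1.0165
distance = √((2−-5)² + (5−-1)²) = 9.2195; v₂ = distance/dt₂ = 6.1464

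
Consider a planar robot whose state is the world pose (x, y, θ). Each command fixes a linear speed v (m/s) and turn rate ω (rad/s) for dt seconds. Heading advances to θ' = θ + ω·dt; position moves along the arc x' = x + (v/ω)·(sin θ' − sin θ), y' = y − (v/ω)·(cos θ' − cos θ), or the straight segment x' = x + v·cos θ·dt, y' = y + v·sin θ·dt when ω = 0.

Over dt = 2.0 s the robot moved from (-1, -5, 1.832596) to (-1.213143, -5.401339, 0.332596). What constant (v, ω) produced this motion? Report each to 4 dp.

Δθ = 0.332596 − 1.832596 = -1.500000
ω = Δθ/dt = -1.500000/2.0 = -0.7500
R = −Δy/(cos θ' − cos θ) = 0.3333
v = R·ω = 0.3333·-0.7500 = -0.2500

v = -0.2500, ω = -0.7500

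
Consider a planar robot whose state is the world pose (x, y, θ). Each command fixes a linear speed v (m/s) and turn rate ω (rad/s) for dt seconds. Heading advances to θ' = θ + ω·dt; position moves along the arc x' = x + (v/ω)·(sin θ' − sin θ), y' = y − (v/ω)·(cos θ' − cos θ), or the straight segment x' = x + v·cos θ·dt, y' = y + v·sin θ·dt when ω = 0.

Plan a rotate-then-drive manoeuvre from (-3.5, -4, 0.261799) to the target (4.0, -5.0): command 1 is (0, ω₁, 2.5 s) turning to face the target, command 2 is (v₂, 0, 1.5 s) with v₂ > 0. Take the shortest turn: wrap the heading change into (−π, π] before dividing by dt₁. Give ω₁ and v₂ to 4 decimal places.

heading to target = atan2(-5−-4, 4−-3.5) = -0.1326
Δθ = wrap(-0.1326 − 0.2618) = -0.3944; ω₁ = Δθ/dt₁ = -0.1577
distance = √((4−-3.5)² + (-5−-4)²) = 7.5664; v₂ = distance/dt₂ = 5.0442

ω₁ = -0.1577, v₂ = 5.0442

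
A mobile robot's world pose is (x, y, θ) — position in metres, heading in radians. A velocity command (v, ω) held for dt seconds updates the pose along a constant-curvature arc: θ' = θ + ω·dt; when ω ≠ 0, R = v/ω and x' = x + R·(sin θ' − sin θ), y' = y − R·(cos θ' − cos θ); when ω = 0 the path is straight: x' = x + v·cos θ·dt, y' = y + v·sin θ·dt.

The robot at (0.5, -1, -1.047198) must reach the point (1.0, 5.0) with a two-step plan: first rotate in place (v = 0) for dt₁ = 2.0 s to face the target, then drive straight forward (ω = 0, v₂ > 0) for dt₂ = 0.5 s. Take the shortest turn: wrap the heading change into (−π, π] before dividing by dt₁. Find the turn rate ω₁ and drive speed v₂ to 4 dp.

heading to target = atan2(5−-1, 1−0.5) = 1.4877
Δθ = wrap(1.4877 − -1.0472) = 2.5349; ω₁ = Δθ/dt₁ = 1.2674
distance = √((1−0.5)² + (5−-1)²) = 6.0208; v₂ = distance/dt₂ = 12.0416

ω₁ = 1.2674, v₂ = 12.0416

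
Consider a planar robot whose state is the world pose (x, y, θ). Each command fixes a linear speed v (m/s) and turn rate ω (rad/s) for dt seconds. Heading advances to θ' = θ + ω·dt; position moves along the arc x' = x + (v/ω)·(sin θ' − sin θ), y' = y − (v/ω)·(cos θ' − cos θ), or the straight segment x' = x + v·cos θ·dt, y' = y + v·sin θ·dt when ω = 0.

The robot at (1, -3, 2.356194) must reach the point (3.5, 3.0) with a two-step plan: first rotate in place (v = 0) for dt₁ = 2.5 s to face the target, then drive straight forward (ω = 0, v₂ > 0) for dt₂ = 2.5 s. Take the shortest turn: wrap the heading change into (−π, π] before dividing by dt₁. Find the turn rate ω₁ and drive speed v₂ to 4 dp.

heading to target = atan2(3−-3, 3.5−1) = 1.1760
Δθ = wrap(1.1760 − 2.3562) = -1.1802; ω₁ = Δθ/dt₁ = -0.4721
distance = √((3.5−1)² + (3−-3)²) = 6.5000; v₂ = distance/dt₂ = 2.6000

ω₁ = -0.4721, v₂ = 2.6000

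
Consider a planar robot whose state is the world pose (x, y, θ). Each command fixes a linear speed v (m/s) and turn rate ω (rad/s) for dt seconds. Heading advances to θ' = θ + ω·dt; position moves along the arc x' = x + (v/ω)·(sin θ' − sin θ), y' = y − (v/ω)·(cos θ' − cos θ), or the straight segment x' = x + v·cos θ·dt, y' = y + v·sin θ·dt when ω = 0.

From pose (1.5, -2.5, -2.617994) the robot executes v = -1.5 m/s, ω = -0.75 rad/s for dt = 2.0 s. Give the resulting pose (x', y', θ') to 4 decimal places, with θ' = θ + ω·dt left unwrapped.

θ' = -2.6180 + -0.75·2.0 = -4.1180
R = v/ω = -1.5/-0.75 = 2.0000
x' = 1.5 + 2.0000·(sin -4.1180 − sin -2.6180) = 4.1570
y' = -2.5 − 2.0000·(cos -4.1180 − cos -2.6180) = -3.1120

(4.1570, -3.1120, -4.1180)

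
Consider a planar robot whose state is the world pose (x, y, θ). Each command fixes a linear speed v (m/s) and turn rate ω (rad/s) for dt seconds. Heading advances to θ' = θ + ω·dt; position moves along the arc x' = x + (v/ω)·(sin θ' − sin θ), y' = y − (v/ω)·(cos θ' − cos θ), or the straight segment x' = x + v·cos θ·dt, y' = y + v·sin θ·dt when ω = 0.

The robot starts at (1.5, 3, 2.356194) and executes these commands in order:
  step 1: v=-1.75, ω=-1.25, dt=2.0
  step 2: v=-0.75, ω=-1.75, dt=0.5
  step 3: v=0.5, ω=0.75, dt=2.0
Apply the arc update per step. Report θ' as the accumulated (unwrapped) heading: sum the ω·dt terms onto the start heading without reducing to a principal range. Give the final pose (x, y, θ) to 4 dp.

step 1: θ'=-0.1438 (R=1.4000) → pose (0.3094, 0.6245, -0.1438)
step 2: θ'=-1.0188 (R=0.4286) → pose (0.0059, 0.8239, -1.0188)
step 3: θ'=0.4812 (R=0.6667) → pose (0.8821, 0.5825, 0.4812)

(0.8821, 0.5825, 0.4812)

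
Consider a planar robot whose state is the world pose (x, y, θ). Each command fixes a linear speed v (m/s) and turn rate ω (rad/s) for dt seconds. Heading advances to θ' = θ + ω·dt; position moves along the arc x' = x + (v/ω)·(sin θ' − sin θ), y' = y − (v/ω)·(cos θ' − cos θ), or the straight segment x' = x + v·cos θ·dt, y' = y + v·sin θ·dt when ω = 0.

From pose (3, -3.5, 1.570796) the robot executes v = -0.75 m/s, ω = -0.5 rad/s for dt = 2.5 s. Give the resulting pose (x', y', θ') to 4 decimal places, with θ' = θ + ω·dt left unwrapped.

θ' = 1.5708 + -0.5·2.5 = 0.3208
R = v/ω = -0.75/-0.5 = 1.5000
x' = 3 + 1.5000·(sin 0.3208 − sin 1.5708) = 1.9730
y' = -3.5 − 1.5000·(cos 0.3208 − cos 1.5708) = -4.9235

(1.9730, -4.9235, 0.3208)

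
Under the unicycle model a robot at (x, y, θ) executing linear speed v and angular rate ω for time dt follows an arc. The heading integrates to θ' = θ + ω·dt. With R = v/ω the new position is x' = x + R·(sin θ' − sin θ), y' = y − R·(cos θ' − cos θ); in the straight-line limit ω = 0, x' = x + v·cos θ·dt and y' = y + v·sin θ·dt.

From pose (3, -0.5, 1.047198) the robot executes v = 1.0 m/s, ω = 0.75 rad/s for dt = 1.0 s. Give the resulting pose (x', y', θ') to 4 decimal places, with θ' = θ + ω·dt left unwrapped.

θ' = 1.0472 + 0.75·1.0 = 1.7972
R = v/ω = 1.0/0.75 = 1.3333
x' = 3 + 1.3333·(sin 1.7972 − sin 1.0472) = 3.1446
y' = -0.5 − 1.3333·(cos 1.7972 − cos 1.0472) = 0.4660

(3.1446, 0.4660, 1.7972)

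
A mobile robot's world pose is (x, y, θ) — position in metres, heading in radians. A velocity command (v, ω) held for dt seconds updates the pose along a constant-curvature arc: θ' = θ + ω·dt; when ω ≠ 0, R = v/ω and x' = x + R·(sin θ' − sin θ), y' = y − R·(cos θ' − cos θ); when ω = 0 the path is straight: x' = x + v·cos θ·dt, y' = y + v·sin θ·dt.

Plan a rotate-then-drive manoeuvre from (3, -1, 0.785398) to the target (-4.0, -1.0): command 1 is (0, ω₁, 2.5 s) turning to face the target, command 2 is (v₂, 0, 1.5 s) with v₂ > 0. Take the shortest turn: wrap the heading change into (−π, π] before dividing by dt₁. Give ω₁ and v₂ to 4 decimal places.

ω₁ = 0.9425, v₂ = 4.6667

heading to target = atan2(-1−-1, -4−3) = 3.1416
Δθ = wrap(3.1416 − 0.7854) = 2.3562; ω₁ = Δθ/dt₁ = 0.9425
distance = √((-4−3)² + (-1−-1)²) = 7.0000; v₂ = distance/dt₂ = 4.6667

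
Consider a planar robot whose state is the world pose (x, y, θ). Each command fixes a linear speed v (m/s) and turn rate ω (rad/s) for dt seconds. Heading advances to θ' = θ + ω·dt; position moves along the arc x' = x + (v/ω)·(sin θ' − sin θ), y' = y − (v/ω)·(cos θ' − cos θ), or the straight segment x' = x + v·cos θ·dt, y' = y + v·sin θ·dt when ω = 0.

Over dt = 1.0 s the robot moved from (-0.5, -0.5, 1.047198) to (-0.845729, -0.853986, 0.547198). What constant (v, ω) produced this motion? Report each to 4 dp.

v = -0.5000, ω = -0.5000

Δθ = 0.547198 − 1.047198 = -0.500000
ω = Δθ/dt = -0.500000/1.0 = -0.5000
R = −Δy/(cos θ' − cos θ) = 1.0000
v = R·ω = 1.0000·-0.5000 = -0.5000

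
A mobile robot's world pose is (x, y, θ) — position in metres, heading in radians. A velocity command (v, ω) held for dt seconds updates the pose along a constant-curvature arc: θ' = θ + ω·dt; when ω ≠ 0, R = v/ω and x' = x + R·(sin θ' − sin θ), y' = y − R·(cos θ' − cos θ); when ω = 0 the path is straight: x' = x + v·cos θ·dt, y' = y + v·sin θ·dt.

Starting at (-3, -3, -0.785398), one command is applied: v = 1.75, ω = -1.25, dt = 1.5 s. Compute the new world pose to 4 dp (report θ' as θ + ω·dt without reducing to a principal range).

(-3.3420, -5.2310, -2.6604)

θ' = -0.7854 + -1.25·1.5 = -2.6604
R = v/ω = 1.75/-1.25 = -1.4000
x' = -3 + -1.4000·(sin -2.6604 − sin -0.7854) = -3.3420
y' = -3 − -1.4000·(cos -2.6604 − cos -0.7854) = -5.2310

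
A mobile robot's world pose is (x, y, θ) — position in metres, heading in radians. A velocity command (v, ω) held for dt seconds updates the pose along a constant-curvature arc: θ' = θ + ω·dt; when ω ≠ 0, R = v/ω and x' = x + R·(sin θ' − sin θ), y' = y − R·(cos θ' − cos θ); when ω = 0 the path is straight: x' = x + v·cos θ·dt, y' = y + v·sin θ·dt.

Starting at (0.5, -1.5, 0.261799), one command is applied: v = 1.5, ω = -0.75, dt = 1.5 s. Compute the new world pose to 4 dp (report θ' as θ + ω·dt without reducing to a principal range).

θ' = 0.2618 + -0.75·1.5 = -0.8632
R = v/ω = 1.5/-0.75 = -2.0000
x' = 0.5 + -2.0000·(sin -0.8632 − sin 0.2618) = 2.5375
y' = -1.5 − -2.0000·(cos -0.8632 − cos 0.2618) = -2.1318

(2.5375, -2.1318, -0.8632)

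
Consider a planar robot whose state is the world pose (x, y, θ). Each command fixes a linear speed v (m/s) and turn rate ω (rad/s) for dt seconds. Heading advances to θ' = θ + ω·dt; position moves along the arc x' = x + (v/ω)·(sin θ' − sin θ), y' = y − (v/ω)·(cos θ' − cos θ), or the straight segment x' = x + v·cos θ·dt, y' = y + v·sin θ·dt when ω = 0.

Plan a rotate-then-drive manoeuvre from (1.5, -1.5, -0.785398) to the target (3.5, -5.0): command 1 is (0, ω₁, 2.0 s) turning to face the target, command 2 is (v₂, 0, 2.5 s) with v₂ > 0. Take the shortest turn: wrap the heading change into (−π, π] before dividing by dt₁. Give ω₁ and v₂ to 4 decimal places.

ω₁ = -0.1331, v₂ = 1.6125

heading to target = atan2(-5−-1.5, 3.5−1.5) = -1.0517
Δθ = wrap(-1.0517 − -0.7854) = -0.2663; ω₁ = Δθ/dt₁ = -0.1331
distance = √((3.5−1.5)² + (-5−-1.5)²) = 4.0311; v₂ = distance/dt₂ = 1.6125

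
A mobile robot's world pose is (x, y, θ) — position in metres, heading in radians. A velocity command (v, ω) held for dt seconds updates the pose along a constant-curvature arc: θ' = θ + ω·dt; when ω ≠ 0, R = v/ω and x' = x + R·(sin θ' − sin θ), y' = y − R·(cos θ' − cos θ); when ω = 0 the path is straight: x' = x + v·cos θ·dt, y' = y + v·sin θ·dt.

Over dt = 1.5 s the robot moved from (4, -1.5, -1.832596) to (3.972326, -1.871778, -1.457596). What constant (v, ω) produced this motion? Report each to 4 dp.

v = 0.2500, ω = 0.2500

Δθ = -1.457596 − -1.832596 = 0.375000
ω = Δθ/dt = 0.375000/1.5 = 0.2500
R = −Δy/(cos θ' − cos θ) = 1.0000
v = R·ω = 1.0000·0.2500 = 0.2500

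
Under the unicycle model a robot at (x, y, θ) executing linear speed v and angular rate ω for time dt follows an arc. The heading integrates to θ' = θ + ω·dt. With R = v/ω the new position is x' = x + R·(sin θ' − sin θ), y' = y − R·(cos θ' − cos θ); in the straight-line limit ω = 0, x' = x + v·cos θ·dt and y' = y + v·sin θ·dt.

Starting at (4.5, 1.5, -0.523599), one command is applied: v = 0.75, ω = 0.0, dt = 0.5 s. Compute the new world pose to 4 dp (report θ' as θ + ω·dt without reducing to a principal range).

θ' = -0.5236 + 0.0·0.5 = -0.5236
ω = 0 → straight: x' = 4.5 + 0.75·cos(-0.5236)·0.5 = 4.8248
y' = 1.5 + 0.75·sin(-0.5236)·0.5 = 1.3125

(4.8248, 1.3125, -0.5236)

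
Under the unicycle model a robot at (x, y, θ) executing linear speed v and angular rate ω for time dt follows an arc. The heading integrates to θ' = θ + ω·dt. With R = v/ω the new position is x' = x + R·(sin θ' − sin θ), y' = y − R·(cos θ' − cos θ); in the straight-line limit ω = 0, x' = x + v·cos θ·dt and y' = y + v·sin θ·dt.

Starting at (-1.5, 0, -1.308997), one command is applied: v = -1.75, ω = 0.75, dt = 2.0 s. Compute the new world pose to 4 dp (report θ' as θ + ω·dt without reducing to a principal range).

(-4.1968, 1.6870, 0.1910)

θ' = -1.3090 + 0.75·2.0 = 0.1910
R = v/ω = -1.75/0.75 = -2.3333
x' = -1.5 + -2.3333·(sin 0.1910 − sin -1.3090) = -4.1968
y' = 0 − -2.3333·(cos 0.1910 − cos -1.3090) = 1.6870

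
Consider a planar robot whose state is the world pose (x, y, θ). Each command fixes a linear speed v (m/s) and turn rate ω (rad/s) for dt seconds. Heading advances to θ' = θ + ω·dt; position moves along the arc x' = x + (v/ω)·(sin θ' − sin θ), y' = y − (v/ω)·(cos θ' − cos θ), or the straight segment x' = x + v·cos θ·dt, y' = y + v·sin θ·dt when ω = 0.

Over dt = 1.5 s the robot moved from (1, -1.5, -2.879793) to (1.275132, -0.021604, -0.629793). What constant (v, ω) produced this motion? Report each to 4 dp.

v = -1.2500, ω = 1.5000

Δθ = -0.629793 − -2.879793 = 2.250000
ω = Δθ/dt = 2.250000/1.5 = 1.5000
R = −Δy/(cos θ' − cos θ) = -0.8333
v = R·ω = -0.8333·1.5000 = -1.2500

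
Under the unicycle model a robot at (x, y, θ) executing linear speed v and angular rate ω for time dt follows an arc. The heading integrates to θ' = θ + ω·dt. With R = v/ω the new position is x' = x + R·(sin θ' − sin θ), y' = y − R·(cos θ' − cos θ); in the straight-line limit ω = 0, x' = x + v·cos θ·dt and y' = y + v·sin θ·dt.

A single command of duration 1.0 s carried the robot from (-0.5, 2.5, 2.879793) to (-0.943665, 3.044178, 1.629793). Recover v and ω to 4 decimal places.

v = 0.7500, ω = -1.2500

Δθ = 1.629793 − 2.879793 = -1.250000
ω = Δθ/dt = -1.250000/1.0 = -1.2500
R = −Δy/(cos θ' − cos θ) = -0.6000
v = R·ω = -0.6000·-1.2500 = 0.7500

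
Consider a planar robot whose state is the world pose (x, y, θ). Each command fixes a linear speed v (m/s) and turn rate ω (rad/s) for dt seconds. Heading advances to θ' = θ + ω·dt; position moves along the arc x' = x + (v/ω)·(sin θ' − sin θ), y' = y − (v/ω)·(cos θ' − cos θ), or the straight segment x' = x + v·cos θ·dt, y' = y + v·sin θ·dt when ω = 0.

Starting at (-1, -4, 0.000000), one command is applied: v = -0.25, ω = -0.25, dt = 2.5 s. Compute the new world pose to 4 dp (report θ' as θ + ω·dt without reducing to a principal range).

(-1.5851, -3.8110, -0.6250)

θ' = 0.0000 + -0.25·2.5 = -0.6250
R = v/ω = -0.25/-0.25 = 1.0000
x' = -1 + 1.0000·(sin -0.6250 − sin 0.0000) = -1.5851
y' = -4 − 1.0000·(cos -0.6250 − cos 0.0000) = -3.8110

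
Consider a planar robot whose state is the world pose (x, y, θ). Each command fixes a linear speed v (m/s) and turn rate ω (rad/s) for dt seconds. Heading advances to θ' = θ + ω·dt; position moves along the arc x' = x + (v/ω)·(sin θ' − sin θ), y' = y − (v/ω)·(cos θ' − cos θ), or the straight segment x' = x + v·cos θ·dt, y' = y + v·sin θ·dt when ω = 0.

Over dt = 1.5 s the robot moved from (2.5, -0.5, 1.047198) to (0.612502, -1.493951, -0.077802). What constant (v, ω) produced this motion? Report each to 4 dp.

Δθ = -0.077802 − 1.047198 = -1.125000
ω = Δθ/dt = -1.125000/1.5 = -0.7500
R = Δx/(sin θ' − sin θ) = 2.0000
v = R·ω = 2.0000·-0.7500 = -1.5000

v = -1.5000, ω = -0.7500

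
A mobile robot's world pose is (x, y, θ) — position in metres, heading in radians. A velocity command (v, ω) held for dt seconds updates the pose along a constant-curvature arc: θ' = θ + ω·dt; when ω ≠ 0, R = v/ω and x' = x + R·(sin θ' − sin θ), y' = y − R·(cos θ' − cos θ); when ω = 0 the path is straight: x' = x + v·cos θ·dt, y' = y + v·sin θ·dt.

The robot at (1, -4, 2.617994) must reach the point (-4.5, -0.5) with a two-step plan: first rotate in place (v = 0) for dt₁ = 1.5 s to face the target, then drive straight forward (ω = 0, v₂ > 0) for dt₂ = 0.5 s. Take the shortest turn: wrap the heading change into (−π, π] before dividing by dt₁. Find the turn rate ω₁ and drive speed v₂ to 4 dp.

heading to target = atan2(-0.5−-4, -4.5−1) = 2.5749
Δθ = wrap(2.5749 − 2.6180) = -0.0431; ω₁ = Δθ/dt₁ = -0.0288
distance = √((-4.5−1)² + (-0.5−-4)²) = 6.5192; v₂ = distance/dt₂ = 13.0384

ω₁ = -0.0288, v₂ = 13.0384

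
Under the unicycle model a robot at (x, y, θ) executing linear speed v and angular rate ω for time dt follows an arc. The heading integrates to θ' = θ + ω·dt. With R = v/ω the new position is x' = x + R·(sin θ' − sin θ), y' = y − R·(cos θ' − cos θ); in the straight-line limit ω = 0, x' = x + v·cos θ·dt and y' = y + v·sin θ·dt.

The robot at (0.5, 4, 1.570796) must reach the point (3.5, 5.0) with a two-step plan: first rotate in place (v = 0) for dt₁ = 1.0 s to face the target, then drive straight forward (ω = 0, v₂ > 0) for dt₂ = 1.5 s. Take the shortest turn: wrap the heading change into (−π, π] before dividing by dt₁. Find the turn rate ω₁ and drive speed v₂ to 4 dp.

heading to target = atan2(5−4, 3.5−0.5) = 0.3218
Δθ = wrap(0.3218 − 1.5708) = -1.2490; ω₁ = Δθ/dt₁ = -1.2490
distance = √((3.5−0.5)² + (5−4)²) = 3.1623; v₂ = distance/dt₂ = 2.1082

ω₁ = -1.2490, v₂ = 2.1082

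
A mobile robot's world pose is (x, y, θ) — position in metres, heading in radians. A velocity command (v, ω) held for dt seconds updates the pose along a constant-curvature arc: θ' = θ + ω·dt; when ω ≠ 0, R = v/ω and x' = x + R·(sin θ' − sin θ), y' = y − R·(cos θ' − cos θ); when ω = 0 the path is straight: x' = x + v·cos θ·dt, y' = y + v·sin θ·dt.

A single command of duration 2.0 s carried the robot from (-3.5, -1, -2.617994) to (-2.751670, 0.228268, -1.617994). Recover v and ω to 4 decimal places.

v = -0.7500, ω = 0.5000

Δθ = -1.617994 − -2.617994 = 1.000000
ω = Δθ/dt = 1.000000/2.0 = 0.5000
R = −Δy/(cos θ' − cos θ) = -1.5000
v = R·ω = -1.5000·0.5000 = -0.7500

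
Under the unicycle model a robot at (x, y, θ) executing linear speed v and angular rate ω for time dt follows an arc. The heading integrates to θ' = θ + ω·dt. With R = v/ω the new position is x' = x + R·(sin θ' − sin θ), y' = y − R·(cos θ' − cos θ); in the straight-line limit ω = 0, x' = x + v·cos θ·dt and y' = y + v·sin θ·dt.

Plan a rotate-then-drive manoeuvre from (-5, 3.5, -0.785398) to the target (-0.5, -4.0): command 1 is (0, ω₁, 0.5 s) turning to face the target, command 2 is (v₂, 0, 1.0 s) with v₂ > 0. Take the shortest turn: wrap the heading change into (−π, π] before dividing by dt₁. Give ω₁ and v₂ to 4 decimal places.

ω₁ = -0.4900, v₂ = 8.7464

heading to target = atan2(-4−3.5, -0.5−-5) = -1.0304
Δθ = wrap(-1.0304 − -0.7854) = -0.2450; ω₁ = Δθ/dt₁ = -0.4900
distance = √((-0.5−-5)² + (-4−3.5)²) = 8.7464; v₂ = distance/dt₂ = 8.7464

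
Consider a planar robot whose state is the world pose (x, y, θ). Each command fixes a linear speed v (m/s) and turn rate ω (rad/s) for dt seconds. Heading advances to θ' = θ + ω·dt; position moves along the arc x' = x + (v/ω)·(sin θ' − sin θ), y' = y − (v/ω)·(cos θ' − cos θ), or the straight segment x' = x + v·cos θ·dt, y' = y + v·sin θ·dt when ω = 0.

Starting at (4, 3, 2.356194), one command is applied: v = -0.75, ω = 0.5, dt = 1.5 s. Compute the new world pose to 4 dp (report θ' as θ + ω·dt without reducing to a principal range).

θ' = 2.3562 + 0.5·1.5 = 3.1062
R = v/ω = -0.75/0.5 = -1.5000
x' = 4 + -1.5000·(sin 3.1062 − sin 2.3562) = 5.0076
y' = 3 − -1.5000·(cos 3.1062 − cos 2.3562) = 2.5616

(5.0076, 2.5616, 3.1062)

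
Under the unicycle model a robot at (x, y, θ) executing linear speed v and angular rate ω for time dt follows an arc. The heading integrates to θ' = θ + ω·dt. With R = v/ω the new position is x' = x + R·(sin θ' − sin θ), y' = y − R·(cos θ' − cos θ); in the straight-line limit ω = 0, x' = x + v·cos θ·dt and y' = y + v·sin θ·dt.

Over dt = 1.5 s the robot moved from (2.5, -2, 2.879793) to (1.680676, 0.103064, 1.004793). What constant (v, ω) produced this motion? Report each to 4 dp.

Δθ = 1.004793 − 2.879793 = -1.875000
ω = Δθ/dt = -1.875000/1.5 = -1.2500
R = −Δy/(cos θ' − cos θ) = -1.4000
v = R·ω = -1.4000·-1.2500 = 1.7500

v = 1.7500, ω = -1.2500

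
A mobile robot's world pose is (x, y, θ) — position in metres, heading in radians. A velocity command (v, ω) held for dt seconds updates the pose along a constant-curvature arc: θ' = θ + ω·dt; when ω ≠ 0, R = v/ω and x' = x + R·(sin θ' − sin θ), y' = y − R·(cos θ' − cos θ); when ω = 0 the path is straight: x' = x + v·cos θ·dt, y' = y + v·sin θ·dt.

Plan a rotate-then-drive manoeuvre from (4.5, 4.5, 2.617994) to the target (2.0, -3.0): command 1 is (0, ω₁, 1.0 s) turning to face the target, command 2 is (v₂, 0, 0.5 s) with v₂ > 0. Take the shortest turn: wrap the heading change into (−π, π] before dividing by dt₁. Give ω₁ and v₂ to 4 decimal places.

ω₁ = 1.7726, v₂ = 15.8114

heading to target = atan2(-3−4.5, 2−4.5) = -1.8925
Δθ = wrap(-1.8925 − 2.6180) = 1.7726; ω₁ = Δθ/dt₁ = 1.7726
distance = √((2−4.5)² + (-3−4.5)²) = 7.9057; v₂ = distance/dt₂ = 15.8114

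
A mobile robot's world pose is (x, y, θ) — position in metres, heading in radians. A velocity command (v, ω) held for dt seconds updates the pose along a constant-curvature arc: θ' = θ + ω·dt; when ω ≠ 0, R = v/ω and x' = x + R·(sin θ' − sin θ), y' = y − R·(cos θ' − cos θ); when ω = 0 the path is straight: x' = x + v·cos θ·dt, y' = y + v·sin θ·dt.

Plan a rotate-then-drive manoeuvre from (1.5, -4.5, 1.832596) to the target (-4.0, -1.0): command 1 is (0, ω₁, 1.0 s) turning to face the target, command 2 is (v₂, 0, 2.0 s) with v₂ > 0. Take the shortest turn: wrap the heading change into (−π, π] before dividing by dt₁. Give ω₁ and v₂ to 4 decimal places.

ω₁ = 0.7423, v₂ = 3.2596

heading to target = atan2(-1−-4.5, -4−1.5) = 2.5749
Δθ = wrap(2.5749 − 1.8326) = 0.7423; ω₁ = Δθ/dt₁ = 0.7423
distance = √((-4−1.5)² + (-1−-4.5)²) = 6.5192; v₂ = distance/dt₂ = 3.2596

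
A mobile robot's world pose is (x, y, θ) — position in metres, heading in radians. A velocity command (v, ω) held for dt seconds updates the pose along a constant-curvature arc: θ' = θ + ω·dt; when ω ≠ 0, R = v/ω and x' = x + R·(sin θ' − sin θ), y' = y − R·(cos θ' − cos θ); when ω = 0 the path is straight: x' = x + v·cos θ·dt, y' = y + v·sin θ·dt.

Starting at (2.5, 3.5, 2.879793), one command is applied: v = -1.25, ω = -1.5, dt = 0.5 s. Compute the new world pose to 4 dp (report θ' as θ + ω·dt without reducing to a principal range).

θ' = 2.8798 + -1.5·0.5 = 2.1298
R = v/ω = -1.25/-1.5 = 0.8333
x' = 2.5 + 0.8333·(sin 2.1298 − sin 2.8798) = 2.9908
y' = 3.5 − 0.8333·(cos 2.1298 − cos 2.8798) = 3.1370

(2.9908, 3.1370, 2.1298)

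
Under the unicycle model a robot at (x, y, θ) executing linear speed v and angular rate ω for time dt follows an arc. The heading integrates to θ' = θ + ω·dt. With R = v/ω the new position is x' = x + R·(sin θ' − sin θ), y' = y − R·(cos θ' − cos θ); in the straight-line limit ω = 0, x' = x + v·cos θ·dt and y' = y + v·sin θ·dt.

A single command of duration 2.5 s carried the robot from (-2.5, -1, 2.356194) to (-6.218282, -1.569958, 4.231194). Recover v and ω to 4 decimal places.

Δθ = 4.231194 − 2.356194 = 1.875000
ω = Δθ/dt = 1.875000/2.5 = 0.7500
R = Δx/(sin θ' − sin θ) = 2.3333
v = R·ω = 2.3333·0.7500 = 1.7500

v = 1.7500, ω = 0.7500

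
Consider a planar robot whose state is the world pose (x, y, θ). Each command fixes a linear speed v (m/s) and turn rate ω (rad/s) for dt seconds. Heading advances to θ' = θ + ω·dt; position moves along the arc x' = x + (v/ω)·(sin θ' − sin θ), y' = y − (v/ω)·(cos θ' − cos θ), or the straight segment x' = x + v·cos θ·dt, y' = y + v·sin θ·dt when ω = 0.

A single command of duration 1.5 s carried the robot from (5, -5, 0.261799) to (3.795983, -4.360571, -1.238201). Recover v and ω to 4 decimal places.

Δθ = -1.238201 − 0.261799 = -1.500000
ω = Δθ/dt = -1.500000/1.5 = -1.0000
R = Δx/(sin θ' − sin θ) = 1.0000
v = R·ω = 1.0000·-1.0000 = -1.0000

v = -1.0000, ω = -1.0000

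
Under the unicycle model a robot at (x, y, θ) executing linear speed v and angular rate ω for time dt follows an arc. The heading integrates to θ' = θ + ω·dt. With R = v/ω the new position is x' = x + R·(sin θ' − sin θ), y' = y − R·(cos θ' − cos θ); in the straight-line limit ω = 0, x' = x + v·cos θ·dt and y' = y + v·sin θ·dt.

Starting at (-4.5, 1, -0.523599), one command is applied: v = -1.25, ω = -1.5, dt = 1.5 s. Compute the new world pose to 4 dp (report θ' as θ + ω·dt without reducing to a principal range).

(-4.3831, 2.4992, -2.7736)

θ' = -0.5236 + -1.5·1.5 = -2.7736
R = v/ω = -1.25/-1.5 = 0.8333
x' = -4.5 + 0.8333·(sin -2.7736 − sin -0.5236) = -4.3831
y' = 1 − 0.8333·(cos -2.7736 − cos -0.5236) = 2.4992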